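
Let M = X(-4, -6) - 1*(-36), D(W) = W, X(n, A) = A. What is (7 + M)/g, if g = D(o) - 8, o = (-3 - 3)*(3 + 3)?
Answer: -37/44 ≈ -0.84091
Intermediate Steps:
o = -36 (o = -6*6 = -36)
M = 30 (M = -6 - 1*(-36) = -6 + 36 = 30)
g = -44 (g = -36 - 8 = -44)
(7 + M)/g = (7 + 30)/(-44) = -1/44*37 = -37/44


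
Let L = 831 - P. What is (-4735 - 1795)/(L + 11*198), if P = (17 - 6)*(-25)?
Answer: -3265/1642 ≈ -1.9884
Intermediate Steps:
P = -275 (P = 11*(-25) = -275)
L = 1106 (L = 831 - 1*(-275) = 831 + 275 = 1106)
(-4735 - 1795)/(L + 11*198) = (-4735 - 1795)/(1106 + 11*198) = -6530/(1106 + 2178) = -6530/3284 = -6530*1/3284 = -3265/1642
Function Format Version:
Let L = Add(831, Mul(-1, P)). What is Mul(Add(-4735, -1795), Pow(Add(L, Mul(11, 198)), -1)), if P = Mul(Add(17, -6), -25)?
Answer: Rational(-3265, 1642) ≈ -1.9884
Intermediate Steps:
P = -275 (P = Mul(11, -25) = -275)
L = 1106 (L = Add(831, Mul(-1, -275)) = Add(831, 275) = 1106)
Mul(Add(-4735, -1795), Pow(Add(L, Mul(11, 198)), -1)) = Mul(Add(-4735, -1795), Pow(Add(1106, Mul(11, 198)), -1)) = Mul(-6530, Pow(Add(1106, 2178), -1)) = Mul(-6530, Pow(3284, -1)) = Mul(-6530, Rational(1, 3284)) = Rational(-3265, 1642)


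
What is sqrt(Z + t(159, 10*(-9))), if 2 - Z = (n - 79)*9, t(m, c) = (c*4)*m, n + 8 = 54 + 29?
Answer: I*sqrt(57202) ≈ 239.17*I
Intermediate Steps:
n = 75 (n = -8 + (54 + 29) = -8 + 83 = 75)
t(m, c) = 4*c*m (t(m, c) = (4*c)*m = 4*c*m)
Z = 38 (Z = 2 - (75 - 79)*9 = 2 - (-4)*9 = 2 - 1*(-36) = 2 + 36 = 38)
sqrt(Z + t(159, 10*(-9))) = sqrt(38 + 4*(10*(-9))*159) = sqrt(38 + 4*(-90)*159) = sqrt(38 - 57240) = sqrt(-57202) = I*sqrt(57202)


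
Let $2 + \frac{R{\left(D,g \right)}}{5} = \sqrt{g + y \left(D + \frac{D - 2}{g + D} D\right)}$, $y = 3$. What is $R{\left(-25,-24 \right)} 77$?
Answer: $-770 + 330 i \sqrt{191} \approx -770.0 + 4560.7 i$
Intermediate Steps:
$R{\left(D,g \right)} = -10 + 5 \sqrt{g + 3 D + \frac{3 D \left(-2 + D\right)}{D + g}}$ ($R{\left(D,g \right)} = -10 + 5 \sqrt{g + 3 \left(D + \frac{D - 2}{g + D} D\right)} = -10 + 5 \sqrt{g + 3 \left(D + \frac{-2 + D}{D + g} D\right)} = -10 + 5 \sqrt{g + 3 \left(D + \frac{D \left(-2 + D\right)}{D + g}\right)} = -10 + 5 \sqrt{g + \left(3 D + \frac{3 D \left(-2 + D\right)}{D + g}\right)} = -10 + 5 \sqrt{g + 3 D + \frac{3 D \left(-2 + D\right)}{D + g}}$)
$R{\left(-25,-24 \right)} 77 = \left(-10 + 5 \sqrt{\frac{\left(-6\right) \left(-25\right) + 3 \left(-25\right)^{2} + \left(-25 - 24\right) \left(-24 + 3 \left(-25\right)\right)}{-25 - 24}}\right) 77 = \left(-10 + 5 \sqrt{\frac{150 + 3 \cdot 625 - 49 \left(-24 - 75\right)}{-49}}\right) 77 = \left(-10 + 5 \sqrt{- \frac{150 + 1875 - -4851}{49}}\right) 77 = \left(-10 + 5 \sqrt{- \frac{150 + 1875 + 4851}{49}}\right) 77 = \left(-10 + 5 \sqrt{\left(- \frac{1}{49}\right) 6876}\right) 77 = \left(-10 + 5 \sqrt{- \frac{6876}{49}}\right) 77 = \left(-10 + 5 \frac{6 i \sqrt{191}}{7}\right) 77 = \left(-10 + \frac{30 i \sqrt{191}}{7}\right) 77 = -770 + 330 i \sqrt{191}$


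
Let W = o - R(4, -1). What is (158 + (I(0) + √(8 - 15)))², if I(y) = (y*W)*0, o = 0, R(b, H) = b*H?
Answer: (158 + I*√7)² ≈ 24957.0 + 836.06*I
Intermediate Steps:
R(b, H) = H*b
W = 4 (W = 0 - (-1)*4 = 0 - 1*(-4) = 0 + 4 = 4)
I(y) = 0 (I(y) = (y*4)*0 = (4*y)*0 = 0)
(158 + (I(0) + √(8 - 15)))² = (158 + (0 + √(8 - 15)))² = (158 + (0 + √(-7)))² = (158 + (0 + I*√7))² = (158 + I*√7)²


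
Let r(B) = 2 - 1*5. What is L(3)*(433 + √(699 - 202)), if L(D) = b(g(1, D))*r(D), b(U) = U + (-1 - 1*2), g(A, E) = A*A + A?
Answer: 1299 + 3*√497 ≈ 1365.9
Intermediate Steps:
r(B) = -3 (r(B) = 2 - 5 = -3)
g(A, E) = A + A² (g(A, E) = A² + A = A + A²)
b(U) = -3 + U (b(U) = U + (-1 - 2) = U - 3 = -3 + U)
L(D) = 3 (L(D) = (-3 + 1*(1 + 1))*(-3) = (-3 + 1*2)*(-3) = (-3 + 2)*(-3) = -1*(-3) = 3)
L(3)*(433 + √(699 - 202)) = 3*(433 + √(699 - 202)) = 3*(433 + √497) = 1299 + 3*√497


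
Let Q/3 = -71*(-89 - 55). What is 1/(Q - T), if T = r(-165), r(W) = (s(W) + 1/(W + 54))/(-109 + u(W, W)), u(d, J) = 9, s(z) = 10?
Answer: 11100/340460309 ≈ 3.2603e-5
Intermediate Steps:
Q = 30672 (Q = 3*(-71*(-89 - 55)) = 3*(-71*(-144)) = 3*10224 = 30672)
r(W) = -⅒ - 1/(100*(54 + W)) (r(W) = (10 + 1/(W + 54))/(-109 + 9) = (10 + 1/(54 + W))/(-100) = (10 + 1/(54 + W))*(-1/100) = -⅒ - 1/(100*(54 + W)))
T = -1109/11100 (T = (-541 - 10*(-165))/(100*(54 - 165)) = (1/100)*(-541 + 1650)/(-111) = (1/100)*(-1/111)*1109 = -1109/11100 ≈ -0.099910)
1/(Q - T) = 1/(30672 - 1*(-1109/11100)) = 1/(30672 + 1109/11100) = 1/(340460309/11100) = 11100/340460309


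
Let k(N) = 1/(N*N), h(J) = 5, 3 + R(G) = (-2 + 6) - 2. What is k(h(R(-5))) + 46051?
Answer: 1151276/25 ≈ 46051.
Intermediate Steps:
R(G) = -1 (R(G) = -3 + ((-2 + 6) - 2) = -3 + (4 - 2) = -3 + 2 = -1)
k(N) = N**(-2) (k(N) = 1/(N**2) = N**(-2))
k(h(R(-5))) + 46051 = 5**(-2) + 46051 = 1/25 + 46051 = 1151276/25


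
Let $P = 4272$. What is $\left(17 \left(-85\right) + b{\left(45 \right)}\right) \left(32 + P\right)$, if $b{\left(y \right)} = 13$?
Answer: $-6163328$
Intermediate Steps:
$\left(17 \left(-85\right) + b{\left(45 \right)}\right) \left(32 + P\right) = \left(17 \left(-85\right) + 13\right) \left(32 + 4272\right) = \left(-1445 + 13\right) 4304 = \left(-1432\right) 4304 = -6163328$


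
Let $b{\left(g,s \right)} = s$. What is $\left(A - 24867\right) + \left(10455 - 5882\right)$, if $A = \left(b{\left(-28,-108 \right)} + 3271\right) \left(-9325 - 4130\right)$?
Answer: $-42578459$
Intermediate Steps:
$A = -42558165$ ($A = \left(-108 + 3271\right) \left(-9325 - 4130\right) = 3163 \left(-13455\right) = -42558165$)
$\left(A - 24867\right) + \left(10455 - 5882\right) = \left(-42558165 - 24867\right) + \left(10455 - 5882\right) = -42583032 + 4573 = -42578459$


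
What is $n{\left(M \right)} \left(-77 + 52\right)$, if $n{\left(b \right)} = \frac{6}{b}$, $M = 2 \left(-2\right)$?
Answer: $\frac{75}{2} \approx 37.5$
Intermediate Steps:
$M = -4$
$n{\left(M \right)} \left(-77 + 52\right) = \frac{6}{-4} \left(-77 + 52\right) = 6 \left(- \frac{1}{4}\right) \left(-25\right) = \left(- \frac{3}{2}\right) \left(-25\right) = \frac{75}{2}$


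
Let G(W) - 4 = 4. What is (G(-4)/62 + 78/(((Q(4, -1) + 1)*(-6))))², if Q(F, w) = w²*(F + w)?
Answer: 149769/15376 ≈ 9.7404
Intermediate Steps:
G(W) = 8 (G(W) = 4 + 4 = 8)
(G(-4)/62 + 78/(((Q(4, -1) + 1)*(-6))))² = (8/62 + 78/((((-1)²*(4 - 1) + 1)*(-6))))² = (8*(1/62) + 78/(((1*3 + 1)*(-6))))² = (4/31 + 78/(((3 + 1)*(-6))))² = (4/31 + 78/((4*(-6))))² = (4/31 + 78/(-24))² = (4/31 + 78*(-1/24))² = (4/31 - 13/4)² = (-387/124)² = 149769/15376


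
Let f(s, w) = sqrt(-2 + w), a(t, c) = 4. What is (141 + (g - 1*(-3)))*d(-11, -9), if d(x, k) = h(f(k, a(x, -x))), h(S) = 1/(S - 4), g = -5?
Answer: -278/7 - 139*sqrt(2)/14 ≈ -53.755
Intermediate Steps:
h(S) = 1/(-4 + S)
d(x, k) = 1/(-4 + sqrt(2)) (d(x, k) = 1/(-4 + sqrt(-2 + 4)) = 1/(-4 + sqrt(2)))
(141 + (g - 1*(-3)))*d(-11, -9) = (141 + (-5 - 1*(-3)))*(-2/7 - sqrt(2)/14) = (141 + (-5 + 3))*(-2/7 - sqrt(2)/14) = (141 - 2)*(-2/7 - sqrt(2)/14) = 139*(-2/7 - sqrt(2)/14) = -278/7 - 139*sqrt(2)/14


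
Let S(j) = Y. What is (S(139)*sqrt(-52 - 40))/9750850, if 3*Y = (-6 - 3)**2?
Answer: 27*I*sqrt(23)/4875425 ≈ 2.6559e-5*I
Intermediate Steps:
Y = 27 (Y = (-6 - 3)**2/3 = (1/3)*(-9)**2 = (1/3)*81 = 27)
S(j) = 27
(S(139)*sqrt(-52 - 40))/9750850 = (27*sqrt(-52 - 40))/9750850 = (27*sqrt(-92))*(1/9750850) = (27*(2*I*sqrt(23)))*(1/9750850) = (54*I*sqrt(23))*(1/9750850) = 27*I*sqrt(23)/4875425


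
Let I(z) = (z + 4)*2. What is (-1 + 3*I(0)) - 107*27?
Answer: -2866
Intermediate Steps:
I(z) = 8 + 2*z (I(z) = (4 + z)*2 = 8 + 2*z)
(-1 + 3*I(0)) - 107*27 = (-1 + 3*(8 + 2*0)) - 107*27 = (-1 + 3*(8 + 0)) - 2889 = (-1 + 3*8) - 2889 = (-1 + 24) - 2889 = 23 - 2889 = -2866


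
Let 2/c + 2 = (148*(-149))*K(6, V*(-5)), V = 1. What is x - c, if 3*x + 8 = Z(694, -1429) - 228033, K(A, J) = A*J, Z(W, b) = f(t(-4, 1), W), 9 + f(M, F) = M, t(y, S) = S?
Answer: -75433820174/992337 ≈ -76016.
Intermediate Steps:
f(M, F) = -9 + M
Z(W, b) = -8 (Z(W, b) = -9 + 1 = -8)
x = -228049/3 (x = -8/3 + (-8 - 228033)/3 = -8/3 + (1/3)*(-228041) = -8/3 - 228041/3 = -228049/3 ≈ -76016.)
c = 1/330779 (c = 2/(-2 + (148*(-149))*(6*(1*(-5)))) = 2/(-2 - 132312*(-5)) = 2/(-2 - 22052*(-30)) = 2/(-2 + 661560) = 2/661558 = 2*(1/661558) = 1/330779 ≈ 3.0232e-6)
x - c = -228049/3 - 1*1/330779 = -228049/3 - 1/330779 = -75433820174/992337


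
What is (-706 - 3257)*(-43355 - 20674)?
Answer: 253746927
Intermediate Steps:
(-706 - 3257)*(-43355 - 20674) = -3963*(-64029) = 253746927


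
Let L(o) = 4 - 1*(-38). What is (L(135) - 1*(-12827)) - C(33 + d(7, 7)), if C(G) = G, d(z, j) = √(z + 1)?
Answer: 12836 - 2*√2 ≈ 12833.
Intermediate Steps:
d(z, j) = √(1 + z)
L(o) = 42 (L(o) = 4 + 38 = 42)
(L(135) - 1*(-12827)) - C(33 + d(7, 7)) = (42 - 1*(-12827)) - (33 + √(1 + 7)) = (42 + 12827) - (33 + √8) = 12869 - (33 + 2*√2) = 12869 + (-33 - 2*√2) = 12836 - 2*√2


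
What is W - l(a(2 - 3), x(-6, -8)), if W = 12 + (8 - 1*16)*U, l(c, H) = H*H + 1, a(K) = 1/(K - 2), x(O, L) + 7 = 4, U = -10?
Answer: 82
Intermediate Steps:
x(O, L) = -3 (x(O, L) = -7 + 4 = -3)
a(K) = 1/(-2 + K)
l(c, H) = 1 + H**2 (l(c, H) = H**2 + 1 = 1 + H**2)
W = 92 (W = 12 + (8 - 1*16)*(-10) = 12 + (8 - 16)*(-10) = 12 - 8*(-10) = 12 + 80 = 92)
W - l(a(2 - 3), x(-6, -8)) = 92 - (1 + (-3)**2) = 92 - (1 + 9) = 92 - 1*10 = 92 - 10 = 82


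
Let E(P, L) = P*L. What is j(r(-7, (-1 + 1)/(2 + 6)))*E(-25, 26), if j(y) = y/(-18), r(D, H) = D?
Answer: -2275/9 ≈ -252.78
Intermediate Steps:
E(P, L) = L*P
j(y) = -y/18 (j(y) = y*(-1/18) = -y/18)
j(r(-7, (-1 + 1)/(2 + 6)))*E(-25, 26) = (-1/18*(-7))*(26*(-25)) = (7/18)*(-650) = -2275/9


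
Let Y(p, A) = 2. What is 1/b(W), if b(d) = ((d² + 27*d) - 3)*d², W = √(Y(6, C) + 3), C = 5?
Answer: -2/18205 + 27*√5/18205 ≈ 0.0032065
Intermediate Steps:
W = √5 (W = √(2 + 3) = √5 ≈ 2.2361)
b(d) = d²*(-3 + d² + 27*d) (b(d) = (-3 + d² + 27*d)*d² = d²*(-3 + d² + 27*d))
1/b(W) = 1/((√5)²*(-3 + (√5)² + 27*√5)) = 1/(5*(-3 + 5 + 27*√5)) = 1/(5*(2 + 27*√5)) = 1/(10 + 135*√5)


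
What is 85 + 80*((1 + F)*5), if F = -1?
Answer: 85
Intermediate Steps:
85 + 80*((1 + F)*5) = 85 + 80*((1 - 1)*5) = 85 + 80*(0*5) = 85 + 80*0 = 85 + 0 = 85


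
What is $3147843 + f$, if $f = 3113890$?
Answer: $6261733$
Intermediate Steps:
$3147843 + f = 3147843 + 3113890 = 6261733$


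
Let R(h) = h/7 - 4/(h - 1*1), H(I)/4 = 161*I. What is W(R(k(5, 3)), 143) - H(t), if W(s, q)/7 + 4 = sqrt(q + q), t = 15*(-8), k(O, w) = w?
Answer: 77252 + 7*sqrt(286) ≈ 77370.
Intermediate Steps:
t = -120
H(I) = 644*I (H(I) = 4*(161*I) = 644*I)
R(h) = -4/(-1 + h) + h/7 (R(h) = h*(1/7) - 4/(h - 1) = h/7 - 4/(-1 + h) = -4/(-1 + h) + h/7)
W(s, q) = -28 + 7*sqrt(2)*sqrt(q) (W(s, q) = -28 + 7*sqrt(q + q) = -28 + 7*sqrt(2*q) = -28 + 7*(sqrt(2)*sqrt(q)) = -28 + 7*sqrt(2)*sqrt(q))
W(R(k(5, 3)), 143) - H(t) = (-28 + 7*sqrt(2)*sqrt(143)) - 644*(-120) = (-28 + 7*sqrt(286)) - 1*(-77280) = (-28 + 7*sqrt(286)) + 77280 = 77252 + 7*sqrt(286)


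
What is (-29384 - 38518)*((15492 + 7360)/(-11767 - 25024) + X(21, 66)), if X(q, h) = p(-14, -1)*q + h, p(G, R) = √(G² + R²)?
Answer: -163328347308/36791 - 1425942*√197 ≈ -2.4453e+7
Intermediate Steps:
X(q, h) = h + q*√197 (X(q, h) = √((-14)² + (-1)²)*q + h = √(196 + 1)*q + h = √197*q + h = q*√197 + h = h + q*√197)
(-29384 - 38518)*((15492 + 7360)/(-11767 - 25024) + X(21, 66)) = (-29384 - 38518)*((15492 + 7360)/(-11767 - 25024) + (66 + 21*√197)) = -67902*(22852/(-36791) + (66 + 21*√197)) = -67902*(22852*(-1/36791) + (66 + 21*√197)) = -67902*(-22852/36791 + (66 + 21*√197)) = -67902*(2405354/36791 + 21*√197) = -163328347308/36791 - 1425942*√197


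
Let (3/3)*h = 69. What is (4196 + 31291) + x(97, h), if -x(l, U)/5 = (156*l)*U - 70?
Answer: -5184703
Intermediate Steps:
h = 69
x(l, U) = 350 - 780*U*l (x(l, U) = -5*((156*l)*U - 70) = -5*(156*U*l - 70) = -5*(-70 + 156*U*l) = 350 - 780*U*l)
(4196 + 31291) + x(97, h) = (4196 + 31291) + (350 - 780*69*97) = 35487 + (350 - 5220540) = 35487 - 5220190 = -5184703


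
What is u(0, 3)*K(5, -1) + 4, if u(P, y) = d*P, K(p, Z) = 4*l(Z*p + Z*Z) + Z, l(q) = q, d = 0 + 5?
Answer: 4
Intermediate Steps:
d = 5
K(p, Z) = Z + 4*Z² + 4*Z*p (K(p, Z) = 4*(Z*p + Z*Z) + Z = 4*(Z*p + Z²) + Z = 4*(Z² + Z*p) + Z = (4*Z² + 4*Z*p) + Z = Z + 4*Z² + 4*Z*p)
u(P, y) = 5*P
u(0, 3)*K(5, -1) + 4 = (5*0)*(-(1 + 4*(-1) + 4*5)) + 4 = 0*(-(1 - 4 + 20)) + 4 = 0*(-1*17) + 4 = 0*(-17) + 4 = 0 + 4 = 4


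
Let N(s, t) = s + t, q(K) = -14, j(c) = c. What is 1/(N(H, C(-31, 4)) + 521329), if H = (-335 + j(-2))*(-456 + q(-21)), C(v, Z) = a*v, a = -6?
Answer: 1/679905 ≈ 1.4708e-6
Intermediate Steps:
C(v, Z) = -6*v
H = 158390 (H = (-335 - 2)*(-456 - 14) = -337*(-470) = 158390)
1/(N(H, C(-31, 4)) + 521329) = 1/((158390 - 6*(-31)) + 521329) = 1/((158390 + 186) + 521329) = 1/(158576 + 521329) = 1/679905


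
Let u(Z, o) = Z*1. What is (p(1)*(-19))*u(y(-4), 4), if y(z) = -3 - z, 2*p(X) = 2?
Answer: -19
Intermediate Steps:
p(X) = 1 (p(X) = (½)*2 = 1)
u(Z, o) = Z
(p(1)*(-19))*u(y(-4), 4) = (1*(-19))*(-3 - 1*(-4)) = -19*(-3 + 4) = -19*1 = -19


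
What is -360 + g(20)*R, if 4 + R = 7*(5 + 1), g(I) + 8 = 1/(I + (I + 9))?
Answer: -32498/49 ≈ -663.22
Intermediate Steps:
g(I) = -8 + 1/(9 + 2*I) (g(I) = -8 + 1/(I + (I + 9)) = -8 + 1/(I + (9 + I)) = -8 + 1/(9 + 2*I))
R = 38 (R = -4 + 7*(5 + 1) = -4 + 7*6 = -4 + 42 = 38)
-360 + g(20)*R = -360 + ((-71 - 16*20)/(9 + 2*20))*38 = -360 + ((-71 - 320)/(9 + 40))*38 = -360 + (-391/49)*38 = -360 + ((1/49)*(-391))*38 = -360 - 391/49*38 = -360 - 14858/49 = -32498/49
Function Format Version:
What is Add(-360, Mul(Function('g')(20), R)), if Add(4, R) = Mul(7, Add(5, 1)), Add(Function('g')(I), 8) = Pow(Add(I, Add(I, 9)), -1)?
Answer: Rational(-32498, 49) ≈ -663.22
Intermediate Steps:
Function('g')(I) = Add(-8, Pow(Add(9, Mul(2, I)), -1)) (Function('g')(I) = Add(-8, Pow(Add(I, Add(I, 9)), -1)) = Add(-8, Pow(Add(I, Add(9, I)), -1)) = Add(-8, Pow(Add(9, Mul(2, I)), -1)))
R = 38 (R = Add(-4, Mul(7, Add(5, 1))) = Add(-4, Mul(7, 6)) = Add(-4, 42) = 38)
Add(-360, Mul(Function('g')(20), R)) = Add(-360, Mul(Mul(Pow(Add(9, Mul(2, 20)), -1), Add(-71, Mul(-16, 20))), 38)) = Add(-360, Mul(Mul(Pow(Add(9, 40), -1), Add(-71, -320)), 38)) = Add(-360, Mul(Mul(Pow(49, -1), -391), 38)) = Add(-360, Mul(Mul(Rational(1, 49), -391), 38)) = Add(-360, Mul(Rational(-391, 49), 38)) = Add(-360, Rational(-14858, 49)) = Rational(-32498, 49)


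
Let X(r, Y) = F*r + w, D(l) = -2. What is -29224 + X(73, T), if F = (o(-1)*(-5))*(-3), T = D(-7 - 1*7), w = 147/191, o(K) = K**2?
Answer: -5372492/191 ≈ -28128.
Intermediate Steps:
w = 147/191 (w = 147*(1/191) = 147/191 ≈ 0.76963)
T = -2
F = 15 (F = ((-1)**2*(-5))*(-3) = (1*(-5))*(-3) = -5*(-3) = 15)
X(r, Y) = 147/191 + 15*r (X(r, Y) = 15*r + 147/191 = 147/191 + 15*r)
-29224 + X(73, T) = -29224 + (147/191 + 15*73) = -29224 + (147/191 + 1095) = -29224 + 209292/191 = -5372492/191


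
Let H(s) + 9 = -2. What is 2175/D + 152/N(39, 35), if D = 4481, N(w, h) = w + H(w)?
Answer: 185503/31367 ≈ 5.9140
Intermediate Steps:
H(s) = -11 (H(s) = -9 - 2 = -11)
N(w, h) = -11 + w (N(w, h) = w - 11 = -11 + w)
2175/D + 152/N(39, 35) = 2175/4481 + 152/(-11 + 39) = 2175*(1/4481) + 152/28 = 2175/4481 + 152*(1/28) = 2175/4481 + 38/7 = 185503/31367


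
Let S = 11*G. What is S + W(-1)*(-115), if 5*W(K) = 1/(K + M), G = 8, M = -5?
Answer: 551/6 ≈ 91.833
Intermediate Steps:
W(K) = 1/(5*(-5 + K)) (W(K) = 1/(5*(K - 5)) = 1/(5*(-5 + K)))
S = 88 (S = 11*8 = 88)
S + W(-1)*(-115) = 88 + (1/(5*(-5 - 1)))*(-115) = 88 + ((1/5)/(-6))*(-115) = 88 + ((1/5)*(-1/6))*(-115) = 88 - 1/30*(-115) = 88 + 23/6 = 551/6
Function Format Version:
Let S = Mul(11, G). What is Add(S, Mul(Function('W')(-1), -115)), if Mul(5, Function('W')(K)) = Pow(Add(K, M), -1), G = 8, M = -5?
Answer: Rational(551, 6) ≈ 91.833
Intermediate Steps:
Function('W')(K) = Mul(Rational(1, 5), Pow(Add(-5, K), -1)) (Function('W')(K) = Mul(Rational(1, 5), Pow(Add(K, -5), -1)) = Mul(Rational(1, 5), Pow(Add(-5, K), -1)))
S = 88 (S = Mul(11, 8) = 88)
Add(S, Mul(Function('W')(-1), -115)) = Add(88, Mul(Mul(Rational(1, 5), Pow(Add(-5, -1), -1)), -115)) = Add(88, Mul(Mul(Rational(1, 5), Pow(-6, -1)), -115)) = Add(88, Mul(Mul(Rational(1, 5), Rational(-1, 6)), -115)) = Add(88, Mul(Rational(-1, 30), -115)) = Add(88, Rational(23, 6)) = Rational(551, 6)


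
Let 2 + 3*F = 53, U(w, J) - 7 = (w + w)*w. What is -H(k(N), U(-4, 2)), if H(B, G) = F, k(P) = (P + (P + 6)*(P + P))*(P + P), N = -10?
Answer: -17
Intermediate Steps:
U(w, J) = 7 + 2*w² (U(w, J) = 7 + (w + w)*w = 7 + (2*w)*w = 7 + 2*w²)
F = 17 (F = -⅔ + (⅓)*53 = -⅔ + 53/3 = 17)
k(P) = 2*P*(P + 2*P*(6 + P)) (k(P) = (P + (6 + P)*(2*P))*(2*P) = (P + 2*P*(6 + P))*(2*P) = 2*P*(P + 2*P*(6 + P)))
H(B, G) = 17
-H(k(N), U(-4, 2)) = -1*17 = -17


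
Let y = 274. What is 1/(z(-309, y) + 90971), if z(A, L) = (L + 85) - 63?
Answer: 1/91267 ≈ 1.0957e-5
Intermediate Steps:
z(A, L) = 22 + L (z(A, L) = (85 + L) - 63 = 22 + L)
1/(z(-309, y) + 90971) = 1/((22 + 274) + 90971) = 1/(296 + 90971) = 1/91267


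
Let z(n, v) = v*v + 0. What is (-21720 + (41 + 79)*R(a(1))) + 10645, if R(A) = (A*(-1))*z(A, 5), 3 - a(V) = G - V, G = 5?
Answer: -8075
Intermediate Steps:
a(V) = -2 + V (a(V) = 3 - (5 - V) = 3 + (-5 + V) = -2 + V)
z(n, v) = v² (z(n, v) = v² + 0 = v²)
R(A) = -25*A (R(A) = (A*(-1))*5² = -A*25 = -25*A)
(-21720 + (41 + 79)*R(a(1))) + 10645 = (-21720 + (41 + 79)*(-25*(-2 + 1))) + 10645 = (-21720 + 120*(-25*(-1))) + 10645 = (-21720 + 120*25) + 10645 = (-21720 + 3000) + 10645 = -18720 + 10645 = -8075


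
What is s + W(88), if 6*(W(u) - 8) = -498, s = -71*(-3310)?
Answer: 234935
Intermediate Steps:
s = 235010
W(u) = -75 (W(u) = 8 + (⅙)*(-498) = 8 - 83 = -75)
s + W(88) = 235010 - 75 = 234935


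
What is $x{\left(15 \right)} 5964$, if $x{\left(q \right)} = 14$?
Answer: $83496$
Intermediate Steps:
$x{\left(15 \right)} 5964 = 14 \cdot 5964 = 83496$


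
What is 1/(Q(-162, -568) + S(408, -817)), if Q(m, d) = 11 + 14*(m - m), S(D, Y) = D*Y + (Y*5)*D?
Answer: -1/2000005 ≈ -5.0000e-7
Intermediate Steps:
S(D, Y) = 6*D*Y (S(D, Y) = D*Y + (5*Y)*D = D*Y + 5*D*Y = 6*D*Y)
Q(m, d) = 11 (Q(m, d) = 11 + 14*0 = 11 + 0 = 11)
1/(Q(-162, -568) + S(408, -817)) = 1/(11 + 6*408*(-817)) = 1/(11 - 2000016) = 1/(-2000005) = -1/2000005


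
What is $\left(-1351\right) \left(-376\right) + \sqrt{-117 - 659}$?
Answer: $507976 + 2 i \sqrt{194} \approx 5.0798 \cdot 10^{5} + 27.857 i$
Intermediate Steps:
$\left(-1351\right) \left(-376\right) + \sqrt{-117 - 659} = 507976 + \sqrt{-776} = 507976 + 2 i \sqrt{194}$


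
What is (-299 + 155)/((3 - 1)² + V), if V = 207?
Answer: -144/211 ≈ -0.68246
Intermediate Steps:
(-299 + 155)/((3 - 1)² + V) = (-299 + 155)/((3 - 1)² + 207) = -144/(2² + 207) = -144/(4 + 207) = -144/211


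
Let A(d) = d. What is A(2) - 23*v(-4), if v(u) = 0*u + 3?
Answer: -67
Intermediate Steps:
v(u) = 3 (v(u) = 0 + 3 = 3)
A(2) - 23*v(-4) = 2 - 23*3 = 2 - 69 = -67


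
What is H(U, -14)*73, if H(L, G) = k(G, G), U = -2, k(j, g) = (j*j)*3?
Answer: 42924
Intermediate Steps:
k(j, g) = 3*j² (k(j, g) = j²*3 = 3*j²)
H(L, G) = 3*G²
H(U, -14)*73 = (3*(-14)²)*73 = (3*196)*73 = 588*73 = 42924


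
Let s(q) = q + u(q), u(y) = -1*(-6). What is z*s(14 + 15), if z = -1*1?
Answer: -35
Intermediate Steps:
u(y) = 6
s(q) = 6 + q (s(q) = q + 6 = 6 + q)
z = -1
z*s(14 + 15) = -(6 + (14 + 15)) = -(6 + 29) = -1*35 = -35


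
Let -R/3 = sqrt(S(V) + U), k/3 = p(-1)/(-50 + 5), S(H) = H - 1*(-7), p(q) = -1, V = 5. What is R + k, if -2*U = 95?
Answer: 1/15 - 3*I*sqrt(142)/2 ≈ 0.066667 - 17.875*I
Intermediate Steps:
U = -95/2 (U = -1/2*95 = -95/2 ≈ -47.500)
S(H) = 7 + H (S(H) = H + 7 = 7 + H)
k = 1/15 (k = 3*(-1/(-50 + 5)) = 3*(-1/(-45)) = 3*(-1/45*(-1)) = 3*(1/45) = 1/15 ≈ 0.066667)
R = -3*I*sqrt(142)/2 (R = -3*sqrt((7 + 5) - 95/2) = -3*sqrt(12 - 95/2) = -3*I*sqrt(142)/2 ≈ -17.875*I)
R + k = -3*I*sqrt(142)/2 + 1/15 = 1/15 - 3*I*sqrt(142)/2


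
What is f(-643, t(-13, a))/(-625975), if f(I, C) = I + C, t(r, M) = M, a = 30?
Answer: 613/625975 ≈ 0.00097927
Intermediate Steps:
f(I, C) = C + I
f(-643, t(-13, a))/(-625975) = (30 - 643)/(-625975) = -613*(-1/625975) = 613/625975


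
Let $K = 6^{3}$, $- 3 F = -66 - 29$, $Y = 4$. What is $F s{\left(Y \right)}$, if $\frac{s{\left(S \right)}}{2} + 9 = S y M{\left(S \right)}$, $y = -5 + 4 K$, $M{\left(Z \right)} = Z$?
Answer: $\frac{2609650}{3} \approx 8.6988 \cdot 10^{5}$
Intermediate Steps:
$F = \frac{95}{3}$ ($F = - \frac{-66 - 29}{3} = \left(- \frac{1}{3}\right) \left(-95\right) = \frac{95}{3} \approx 31.667$)
$K = 216$
$y = 859$ ($y = -5 + 4 \cdot 216 = -5 + 864 = 859$)
$s{\left(S \right)} = -18 + 1718 S^{2}$ ($s{\left(S \right)} = -18 + 2 S 859 S = -18 + 2 \cdot 859 S S = -18 + 2 \cdot 859 S^{2} = -18 + 1718 S^{2}$)
$F s{\left(Y \right)} = \frac{95 \left(-18 + 1718 \cdot 4^{2}\right)}{3} = \frac{95 \left(-18 + 1718 \cdot 16\right)}{3} = \frac{95 \left(-18 + 27488\right)}{3} = \frac{95}{3} \cdot 27470 = \frac{2609650}{3}$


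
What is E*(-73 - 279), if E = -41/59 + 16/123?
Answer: 1442848/7257 ≈ 198.82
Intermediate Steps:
E = -4099/7257 (E = -41*1/59 + 16*(1/123) = -41/59 + 16/123 = -4099/7257 ≈ -0.56483)
E*(-73 - 279) = -4099*(-73 - 279)/7257 = -4099/7257*(-352) = 1442848/7257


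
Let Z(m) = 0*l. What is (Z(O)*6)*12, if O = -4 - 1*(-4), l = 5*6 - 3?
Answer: 0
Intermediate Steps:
l = 27 (l = 30 - 3 = 27)
O = 0 (O = -4 + 4 = 0)
Z(m) = 0 (Z(m) = 0*27 = 0)
(Z(O)*6)*12 = (0*6)*12 = 0*12 = 0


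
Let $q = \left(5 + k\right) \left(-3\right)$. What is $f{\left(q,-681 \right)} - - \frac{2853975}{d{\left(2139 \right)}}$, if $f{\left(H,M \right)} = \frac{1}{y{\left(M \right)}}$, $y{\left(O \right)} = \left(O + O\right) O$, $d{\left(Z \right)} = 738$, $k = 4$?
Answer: $\frac{73531238908}{19014201} \approx 3867.2$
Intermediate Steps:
$y{\left(O \right)} = 2 O^{2}$ ($y{\left(O \right)} = 2 O O = 2 O^{2}$)
$q = -27$ ($q = \left(5 + 4\right) \left(-3\right) = 9 \left(-3\right) = -27$)
$f{\left(H,M \right)} = \frac{1}{2 M^{2}}$
$f{\left(q,-681 \right)} - - \frac{2853975}{d{\left(2139 \right)}} = \frac{1}{2 \cdot 463761} - - \frac{2853975}{738} = \frac{1}{2} \cdot \frac{1}{463761} - \left(-2853975\right) \frac{1}{738} = \frac{1}{927522} - - \frac{951325}{246} = \frac{1}{927522} + \frac{951325}{246} = \frac{73531238908}{19014201}$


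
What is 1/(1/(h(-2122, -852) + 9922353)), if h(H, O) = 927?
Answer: 9923280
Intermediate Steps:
1/(1/(h(-2122, -852) + 9922353)) = 1/(1/(927 + 9922353)) = 1/(1/9923280) = 9923280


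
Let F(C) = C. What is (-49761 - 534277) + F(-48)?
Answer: -584086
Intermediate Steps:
(-49761 - 534277) + F(-48) = (-49761 - 534277) - 48 = -584038 - 48 = -584086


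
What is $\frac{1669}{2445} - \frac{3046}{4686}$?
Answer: $\frac{20748}{636515} \approx 0.032596$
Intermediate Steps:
$\frac{1669}{2445} - \frac{3046}{4686} = 1669 \cdot \frac{1}{2445} - \frac{1523}{2343} = \frac{1669}{2445} - \frac{1523}{2343} = \frac{20748}{636515}$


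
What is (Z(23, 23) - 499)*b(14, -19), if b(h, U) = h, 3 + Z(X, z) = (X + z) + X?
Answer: -6062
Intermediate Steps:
Z(X, z) = -3 + z + 2*X (Z(X, z) = -3 + ((X + z) + X) = -3 + (z + 2*X) = -3 + z + 2*X)
(Z(23, 23) - 499)*b(14, -19) = ((-3 + 23 + 2*23) - 499)*14 = ((-3 + 23 + 46) - 499)*14 = (66 - 499)*14 = -433*14 = -6062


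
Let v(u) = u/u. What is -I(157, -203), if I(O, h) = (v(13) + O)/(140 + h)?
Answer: 158/63 ≈ 2.5079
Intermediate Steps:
v(u) = 1
I(O, h) = (1 + O)/(140 + h)
-I(157, -203) = -(1 + 157)/(140 - 203) = -158/(-63) = -(-1)*158/63 = -1*(-158/63) = 158/63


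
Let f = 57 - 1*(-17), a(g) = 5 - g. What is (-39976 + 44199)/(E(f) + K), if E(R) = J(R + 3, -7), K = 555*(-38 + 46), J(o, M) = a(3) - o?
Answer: 4223/4365 ≈ 0.96747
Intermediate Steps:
f = 74 (f = 57 + 17 = 74)
J(o, M) = 2 - o (J(o, M) = (5 - 1*3) - o = (5 - 3) - o = 2 - o)
K = 4440 (K = 555*8 = 4440)
E(R) = -1 - R (E(R) = 2 - (R + 3) = 2 - (3 + R) = 2 + (-3 - R) = -1 - R)
(-39976 + 44199)/(E(f) + K) = (-39976 + 44199)/((-1 - 1*74) + 4440) = 4223/((-1 - 74) + 4440) = 4223/(-75 + 4440) = 4223/4365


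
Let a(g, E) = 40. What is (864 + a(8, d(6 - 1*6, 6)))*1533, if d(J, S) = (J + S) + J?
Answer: 1385832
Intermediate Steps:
d(J, S) = S + 2*J
(864 + a(8, d(6 - 1*6, 6)))*1533 = (864 + 40)*1533 = 904*1533 = 1385832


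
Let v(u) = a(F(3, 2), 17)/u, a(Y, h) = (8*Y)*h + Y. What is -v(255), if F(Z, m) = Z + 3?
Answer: -274/85 ≈ -3.2235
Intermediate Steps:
F(Z, m) = 3 + Z
a(Y, h) = Y + 8*Y*h (a(Y, h) = 8*Y*h + Y = Y + 8*Y*h)
v(u) = 822/u (v(u) = ((3 + 3)*(1 + 8*17))/u = (6*(1 + 136))/u = (6*137)/u = 822/u)
-v(255) = -822/255 = -1*274/85 = -274/85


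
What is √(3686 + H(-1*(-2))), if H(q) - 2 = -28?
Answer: 2*√915 ≈ 60.498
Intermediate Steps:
H(q) = -26 (H(q) = 2 - 28 = -26)
√(3686 + H(-1*(-2))) = √(3686 - 26) = √3660 = 2*√915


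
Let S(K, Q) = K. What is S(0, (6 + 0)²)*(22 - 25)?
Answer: 0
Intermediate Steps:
S(0, (6 + 0)²)*(22 - 25) = 0*(22 - 25) = 0*(-3) = 0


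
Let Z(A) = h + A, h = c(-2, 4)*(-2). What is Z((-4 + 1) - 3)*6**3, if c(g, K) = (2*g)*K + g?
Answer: 6480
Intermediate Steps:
c(g, K) = g + 2*K*g (c(g, K) = 2*K*g + g = g + 2*K*g)
h = 36 (h = -2*(1 + 2*4)*(-2) = -2*(1 + 8)*(-2) = -2*9*(-2) = -18*(-2) = 36)
Z(A) = 36 + A
Z((-4 + 1) - 3)*6**3 = (36 + ((-4 + 1) - 3))*6**3 = (36 + (-3 - 3))*216 = (36 - 6)*216 = 30*216 = 6480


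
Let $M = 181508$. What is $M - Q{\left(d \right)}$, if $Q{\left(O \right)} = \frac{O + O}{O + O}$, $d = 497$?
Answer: $181507$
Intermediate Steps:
$Q{\left(O \right)} = 1$ ($Q{\left(O \right)} = \frac{2 O}{2 O} = 2 O \frac{1}{2 O} = 1$)
$M - Q{\left(d \right)} = 181508 - 1 = 181507$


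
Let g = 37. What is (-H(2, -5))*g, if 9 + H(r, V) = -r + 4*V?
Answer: 1147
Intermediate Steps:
H(r, V) = -9 - r + 4*V (H(r, V) = -9 + (-r + 4*V) = -9 - r + 4*V)
(-H(2, -5))*g = -(-9 - 1*2 + 4*(-5))*37 = -(-9 - 2 - 20)*37 = -1*(-31)*37 = 31*37 = 1147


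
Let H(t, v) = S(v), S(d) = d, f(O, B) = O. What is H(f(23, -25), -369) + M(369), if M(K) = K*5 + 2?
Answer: 1478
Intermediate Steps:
H(t, v) = v
M(K) = 2 + 5*K (M(K) = 5*K + 2 = 2 + 5*K)
H(f(23, -25), -369) + M(369) = -369 + (2 + 5*369) = -369 + (2 + 1845) = -369 + 1847 = 1478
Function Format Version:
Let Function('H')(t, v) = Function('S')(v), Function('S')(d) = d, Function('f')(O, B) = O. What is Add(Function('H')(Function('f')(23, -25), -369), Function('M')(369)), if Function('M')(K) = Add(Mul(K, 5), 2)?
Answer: 1478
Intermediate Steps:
Function('H')(t, v) = v
Function('M')(K) = Add(2, Mul(5, K)) (Function('M')(K) = Add(Mul(5, K), 2) = Add(2, Mul(5, K)))
Add(Function('H')(Function('f')(23, -25), -369), Function('M')(369)) = Add(-369, Add(2, Mul(5, 369))) = Add(-369, Add(2, 1845)) = Add(-369, 1847) = 1478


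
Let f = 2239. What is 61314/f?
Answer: 61314/2239 ≈ 27.385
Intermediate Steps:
61314/f = 61314/2239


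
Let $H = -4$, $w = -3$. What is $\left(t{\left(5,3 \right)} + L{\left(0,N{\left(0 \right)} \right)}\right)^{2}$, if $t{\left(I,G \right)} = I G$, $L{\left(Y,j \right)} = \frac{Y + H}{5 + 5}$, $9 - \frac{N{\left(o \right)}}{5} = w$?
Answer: $\frac{5329}{25} \approx 213.16$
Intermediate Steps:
$N{\left(o \right)} = 60$ ($N{\left(o \right)} = 45 - -15 = 45 + 15 = 60$)
$L{\left(Y,j \right)} = - \frac{2}{5} + \frac{Y}{10}$ ($L{\left(Y,j \right)} = \frac{Y - 4}{5 + 5} = \frac{-4 + Y}{10} = \left(-4 + Y\right) \frac{1}{10} = - \frac{2}{5} + \frac{Y}{10}$)
$t{\left(I,G \right)} = G I$
$\left(t{\left(5,3 \right)} + L{\left(0,N{\left(0 \right)} \right)}\right)^{2} = \left(3 \cdot 5 + \left(- \frac{2}{5} + \frac{1}{10} \cdot 0\right)\right)^{2} = \left(15 + \left(- \frac{2}{5} + 0\right)\right)^{2} = \left(15 - \frac{2}{5}\right)^{2} = \left(\frac{73}{5}\right)^{2} = \frac{5329}{25}$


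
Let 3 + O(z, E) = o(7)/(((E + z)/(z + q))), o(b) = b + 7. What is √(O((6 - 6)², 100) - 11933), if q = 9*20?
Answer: I*√297770/5 ≈ 109.14*I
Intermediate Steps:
q = 180
o(b) = 7 + b
O(z, E) = -3 + 14*(180 + z)/(E + z) (O(z, E) = -3 + (7 + 7)/(((E + z)/(z + 180))) = -3 + 14/(((E + z)/(180 + z))) = -3 + 14*((180 + z)/(E + z)) = -3 + 14*(180 + z)/(E + z))
√(O((6 - 6)², 100) - 11933) = √((2520 - 3*100 + 11*(6 - 6)²)/(100 + (6 - 6)²) - 11933) = √((2520 - 300 + 11*0²)/(100 + 0²) - 11933) = √((2520 - 300 + 11*0)/(100 + 0) - 11933) = √((2520 - 300 + 0)/100 - 11933) = √((1/100)*2220 - 11933) = √(111/5 - 11933) = √(-59554/5) = I*√297770/5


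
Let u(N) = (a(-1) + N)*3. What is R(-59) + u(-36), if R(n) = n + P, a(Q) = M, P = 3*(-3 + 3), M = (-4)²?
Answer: -119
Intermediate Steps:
M = 16
P = 0 (P = 3*0 = 0)
a(Q) = 16
u(N) = 48 + 3*N (u(N) = (16 + N)*3 = 48 + 3*N)
R(n) = n (R(n) = n + 0 = n)
R(-59) + u(-36) = -59 + (48 + 3*(-36)) = -59 + (48 - 108) = -59 - 60 = -119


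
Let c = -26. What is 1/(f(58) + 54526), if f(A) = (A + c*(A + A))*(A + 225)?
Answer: -1/782588 ≈ -1.2778e-6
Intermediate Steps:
f(A) = -51*A*(225 + A) (f(A) = (A - 26*(A + A))*(A + 225) = (A - 52*A)*(225 + A) = (-51*A)*(225 + A) = -51*A*(225 + A))
1/(f(58) + 54526) = 1/(51*58*(-225 - 1*58) + 54526) = 1/(51*58*(-225 - 58) + 54526) = 1/(51*58*(-283) + 54526) = 1/(-837114 + 54526) = 1/(-782588) = -1/782588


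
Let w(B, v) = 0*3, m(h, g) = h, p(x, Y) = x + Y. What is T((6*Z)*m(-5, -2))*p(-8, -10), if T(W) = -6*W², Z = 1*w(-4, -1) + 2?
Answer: 388800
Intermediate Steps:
p(x, Y) = Y + x
w(B, v) = 0
Z = 2 (Z = 1*0 + 2 = 0 + 2 = 2)
T((6*Z)*m(-5, -2))*p(-8, -10) = (-6*((6*2)*(-5))²)*(-10 - 8) = -6*(12*(-5))²*(-18) = -6*(-60)²*(-18) = -6*3600*(-18) = -21600*(-18) = 388800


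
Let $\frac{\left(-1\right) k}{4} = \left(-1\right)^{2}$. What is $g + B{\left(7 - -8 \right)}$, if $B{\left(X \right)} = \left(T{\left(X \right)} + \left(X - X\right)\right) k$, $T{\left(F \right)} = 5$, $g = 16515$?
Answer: $16495$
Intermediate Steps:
$k = -4$ ($k = - 4 \left(-1\right)^{2} = \left(-4\right) 1 = -4$)
$B{\left(X \right)} = -20$ ($B{\left(X \right)} = \left(5 + \left(X - X\right)\right) \left(-4\right) = \left(5 + 0\right) \left(-4\right) = 5 \left(-4\right) = -20$)
$g + B{\left(7 - -8 \right)} = 16515 - 20 = 16495$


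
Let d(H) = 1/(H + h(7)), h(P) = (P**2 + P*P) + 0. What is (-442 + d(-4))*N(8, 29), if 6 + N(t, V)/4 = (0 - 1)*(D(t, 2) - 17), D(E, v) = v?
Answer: -747846/47 ≈ -15912.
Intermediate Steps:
h(P) = 2*P**2 (h(P) = (P**2 + P**2) + 0 = 2*P**2 + 0 = 2*P**2)
N(t, V) = 36 (N(t, V) = -24 + 4*((0 - 1)*(2 - 17)) = -24 + 4*(-1*(-15)) = -24 + 4*15 = -24 + 60 = 36)
d(H) = 1/(98 + H) (d(H) = 1/(H + 2*7**2) = 1/(H + 2*49) = 1/(H + 98) = 1/(98 + H))
(-442 + d(-4))*N(8, 29) = (-442 + 1/(98 - 4))*36 = (-442 + 1/94)*36 = -41547/94*36 = -747846/47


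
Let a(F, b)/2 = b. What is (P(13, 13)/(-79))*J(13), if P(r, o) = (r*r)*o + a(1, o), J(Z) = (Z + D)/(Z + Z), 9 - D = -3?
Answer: -4275/158 ≈ -27.057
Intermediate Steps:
D = 12 (D = 9 - 1*(-3) = 9 + 3 = 12)
a(F, b) = 2*b
J(Z) = (12 + Z)/(2*Z) (J(Z) = (Z + 12)/(Z + Z) = (12 + Z)/((2*Z)) = (12 + Z)*(1/(2*Z)) = (12 + Z)/(2*Z))
P(r, o) = 2*o + o*r**2 (P(r, o) = (r*r)*o + 2*o = r**2*o + 2*o = o*r**2 + 2*o = 2*o + o*r**2)
(P(13, 13)/(-79))*J(13) = ((13*(2 + 13**2))/(-79))*((1/2)*(12 + 13)/13) = ((13*(2 + 169))*(-1/79))*((1/2)*(1/13)*25) = ((13*171)*(-1/79))*(25/26) = (2223*(-1/79))*(25/26) = -2223/79*25/26 = -4275/158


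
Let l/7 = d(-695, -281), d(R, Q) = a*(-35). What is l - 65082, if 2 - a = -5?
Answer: -66797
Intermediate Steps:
a = 7 (a = 2 - 1*(-5) = 2 + 5 = 7)
d(R, Q) = -245 (d(R, Q) = 7*(-35) = -245)
l = -1715 (l = 7*(-245) = -1715)
l - 65082 = -1715 - 65082 = -66797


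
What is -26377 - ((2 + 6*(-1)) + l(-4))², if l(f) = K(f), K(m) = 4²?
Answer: -26521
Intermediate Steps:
K(m) = 16
l(f) = 16
-26377 - ((2 + 6*(-1)) + l(-4))² = -26377 - ((2 + 6*(-1)) + 16)² = -26377 - ((2 - 6) + 16)² = -26377 - (-4 + 16)² = -26377 - 1*12² = -26377 - 1*144 = -26377 - 144 = -26521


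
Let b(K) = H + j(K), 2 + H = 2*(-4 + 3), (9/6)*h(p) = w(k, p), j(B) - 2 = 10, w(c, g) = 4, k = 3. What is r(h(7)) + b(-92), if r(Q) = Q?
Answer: 32/3 ≈ 10.667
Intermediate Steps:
j(B) = 12 (j(B) = 2 + 10 = 12)
h(p) = 8/3 (h(p) = (⅔)*4 = 8/3)
H = -4 (H = -2 + 2*(-4 + 3) = -2 + 2*(-1) = -2 - 2 = -4)
b(K) = 8 (b(K) = -4 + 12 = 8)
r(h(7)) + b(-92) = 8/3 + 8 = 32/3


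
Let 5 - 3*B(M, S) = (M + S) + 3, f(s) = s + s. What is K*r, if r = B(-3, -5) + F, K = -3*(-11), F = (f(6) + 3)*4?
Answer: 2090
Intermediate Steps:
f(s) = 2*s
B(M, S) = ⅔ - M/3 - S/3 (B(M, S) = 5/3 - ((M + S) + 3)/3 = 5/3 - (3 + M + S)/3 = 5/3 + (-1 - M/3 - S/3) = ⅔ - M/3 - S/3)
F = 60 (F = (2*6 + 3)*4 = (12 + 3)*4 = 15*4 = 60)
K = 33
r = 190/3 (r = (⅔ - ⅓*(-3) - ⅓*(-5)) + 60 = (⅔ + 1 + 5/3) + 60 = 10/3 + 60 = 190/3 ≈ 63.333)
K*r = 33*(190/3) = 2090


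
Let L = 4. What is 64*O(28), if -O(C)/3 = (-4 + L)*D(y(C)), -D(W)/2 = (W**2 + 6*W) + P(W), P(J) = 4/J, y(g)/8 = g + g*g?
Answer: 0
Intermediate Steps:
y(g) = 8*g + 8*g**2 (y(g) = 8*(g + g*g) = 8*(g + g**2) = 8*g + 8*g**2)
D(W) = -12*W - 8/W - 2*W**2 (D(W) = -2*((W**2 + 6*W) + 4/W) = -2*(W**2 + 4/W + 6*W) = -12*W - 8/W - 2*W**2)
O(C) = 0 (O(C) = -3*(-4 + 4)*2*(-4 + (8*C*(1 + C))**2*(-6 - 8*C*(1 + C)))/((8*C*(1 + C))) = -0*2*(1/(8*C*(1 + C)))*(-4 + (64*C**2*(1 + C)**2)*(-6 - 8*C*(1 + C))) = -0*2*(1/(8*C*(1 + C)))*(-4 + 64*C**2*(1 + C)**2*(-6 - 8*C*(1 + C))) = -0*(-4 + 64*C**2*(1 + C)**2*(-6 - 8*C*(1 + C)))/(4*C*(1 + C)) = -3*0 = 0)
64*O(28) = 64*0 = 0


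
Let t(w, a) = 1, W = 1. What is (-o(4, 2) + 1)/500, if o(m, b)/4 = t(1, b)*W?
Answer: -3/500 ≈ -0.0060000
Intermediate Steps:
o(m, b) = 4 (o(m, b) = 4*(1*1) = 4*1 = 4)
(-o(4, 2) + 1)/500 = (-1*4 + 1)/500 = (-4 + 1)*(1/500) = -3*1/500 = -3/500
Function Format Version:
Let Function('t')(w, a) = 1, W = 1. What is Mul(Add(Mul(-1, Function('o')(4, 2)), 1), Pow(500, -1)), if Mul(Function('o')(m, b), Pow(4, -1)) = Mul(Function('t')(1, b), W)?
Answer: Rational(-3, 500) ≈ -0.0060000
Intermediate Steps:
Function('o')(m, b) = 4 (Function('o')(m, b) = Mul(4, Mul(1, 1)) = Mul(4, 1) = 4)
Mul(Add(Mul(-1, Function('o')(4, 2)), 1), Pow(500, -1)) = Mul(Add(Mul(-1, 4), 1), Pow(500, -1)) = Mul(Add(-4, 1), Rational(1, 500)) = Mul(-3, Rational(1, 500)) = Rational(-3, 500)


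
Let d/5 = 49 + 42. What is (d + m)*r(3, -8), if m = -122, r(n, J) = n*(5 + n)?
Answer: 7992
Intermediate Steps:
d = 455 (d = 5*(49 + 42) = 5*91 = 455)
(d + m)*r(3, -8) = (455 - 122)*(3*(5 + 3)) = 333*(3*8) = 333*24 = 7992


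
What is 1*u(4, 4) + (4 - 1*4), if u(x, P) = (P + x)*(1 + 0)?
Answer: 8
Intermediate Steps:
u(x, P) = P + x (u(x, P) = (P + x)*1 = P + x)
1*u(4, 4) + (4 - 1*4) = 1*(4 + 4) + (4 - 1*4) = 1*8 + (4 - 4) = 8 + 0 = 8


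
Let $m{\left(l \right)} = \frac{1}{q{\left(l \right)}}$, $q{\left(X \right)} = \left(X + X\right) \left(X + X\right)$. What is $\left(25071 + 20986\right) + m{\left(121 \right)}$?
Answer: $\frac{2697282149}{58564} \approx 46057.0$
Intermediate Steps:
$q{\left(X \right)} = 4 X^{2}$ ($q{\left(X \right)} = 2 X 2 X = 4 X^{2}$)
$m{\left(l \right)} = \frac{1}{4 l^{2}}$
$\left(25071 + 20986\right) + m{\left(121 \right)} = \left(25071 + 20986\right) + \frac{1}{4 \cdot 14641} = 46057 + \frac{1}{4} \cdot \frac{1}{14641} = 46057 + \frac{1}{58564} = \frac{2697282149}{58564}$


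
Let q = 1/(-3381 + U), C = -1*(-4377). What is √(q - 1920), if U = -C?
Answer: I*√12839801182/2586 ≈ 43.818*I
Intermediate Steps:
C = 4377
U = -4377 (U = -1*4377 = -4377)
q = -1/7758 (q = 1/(-3381 - 4377) = 1/(-7758) = -1/7758 ≈ -0.00012890)
√(q - 1920) = √(-1/7758 - 1920) = √(-14895361/7758) = I*√12839801182/2586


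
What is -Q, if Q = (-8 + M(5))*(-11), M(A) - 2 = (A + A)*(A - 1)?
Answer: 374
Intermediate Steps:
M(A) = 2 + 2*A*(-1 + A) (M(A) = 2 + (A + A)*(A - 1) = 2 + (2*A)*(-1 + A) = 2 + 2*A*(-1 + A))
Q = -374 (Q = (-8 + (2 - 2*5 + 2*5**2))*(-11) = (-8 + (2 - 10 + 2*25))*(-11) = (-8 + (2 - 10 + 50))*(-11) = (-8 + 42)*(-11) = 34*(-11) = -374)
-Q = -1*(-374) = 374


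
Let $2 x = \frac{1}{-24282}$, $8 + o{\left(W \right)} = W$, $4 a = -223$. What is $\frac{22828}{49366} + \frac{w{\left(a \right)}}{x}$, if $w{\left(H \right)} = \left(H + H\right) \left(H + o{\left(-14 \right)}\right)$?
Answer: $- \frac{20783450619131}{49366} \approx -4.2101 \cdot 10^{8}$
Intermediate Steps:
$a = - \frac{223}{4}$ ($a = \frac{1}{4} \left(-223\right) = - \frac{223}{4} \approx -55.75$)
$o{\left(W \right)} = -8 + W$
$x = - \frac{1}{48564}$ ($x = \frac{1}{2 \left(-24282\right)} = \frac{1}{2} \left(- \frac{1}{24282}\right) = - \frac{1}{48564} \approx -2.0591 \cdot 10^{-5}$)
$w{\left(H \right)} = 2 H \left(-22 + H\right)$ ($w{\left(H \right)} = \left(H + H\right) \left(H - 22\right) = 2 H \left(H - 22\right) = 2 H \left(-22 + H\right)$)
$\frac{22828}{49366} + \frac{w{\left(a \right)}}{x} = \frac{22828}{49366} + \frac{2 \left(- \frac{223}{4}\right) \left(-22 - \frac{223}{4}\right)}{- \frac{1}{48564}} = 22828 \cdot \frac{1}{49366} + 2 \left(- \frac{223}{4}\right) \left(- \frac{311}{4}\right) \left(-48564\right) = \frac{11414}{24683} + \frac{69353}{8} \left(-48564\right) = \frac{11414}{24683} - \frac{842014773}{2} = - \frac{20783450619131}{49366}$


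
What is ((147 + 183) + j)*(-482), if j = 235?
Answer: -272330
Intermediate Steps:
((147 + 183) + j)*(-482) = ((147 + 183) + 235)*(-482) = (330 + 235)*(-482) = 565*(-482) = -272330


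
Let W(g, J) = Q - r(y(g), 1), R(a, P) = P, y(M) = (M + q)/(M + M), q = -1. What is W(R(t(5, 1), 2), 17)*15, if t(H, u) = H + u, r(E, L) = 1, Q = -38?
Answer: -585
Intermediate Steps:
y(M) = (-1 + M)/(2*M) (y(M) = (M - 1)/(M + M) = (-1 + M)/((2*M)) = (-1 + M)*(1/(2*M)) = (-1 + M)/(2*M))
W(g, J) = -39 (W(g, J) = -38 - 1*1 = -38 - 1 = -39)
W(R(t(5, 1), 2), 17)*15 = -39*15 = -585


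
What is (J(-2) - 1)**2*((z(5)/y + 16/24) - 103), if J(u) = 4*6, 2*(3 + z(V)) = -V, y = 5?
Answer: -1641487/30 ≈ -54716.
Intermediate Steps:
z(V) = -3 - V/2 (z(V) = -3 + (-V)/2 = -3 - V/2)
J(u) = 24
(J(-2) - 1)**2*((z(5)/y + 16/24) - 103) = (24 - 1)**2*(((-3 - 1/2*5)/5 + 16/24) - 103) = 23**2*(((-3 - 5/2)*(1/5) + 16*(1/24)) - 103) = 529*((-11/2*1/5 + 2/3) - 103) = 529*((-11/10 + 2/3) - 103) = 529*(-13/30 - 103) = 529*(-3103/30) = -1641487/30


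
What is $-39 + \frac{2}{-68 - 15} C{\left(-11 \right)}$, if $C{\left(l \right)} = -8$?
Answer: $- \frac{3221}{83} \approx -38.807$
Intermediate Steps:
$-39 + \frac{2}{-68 - 15} C{\left(-11 \right)} = -39 + \frac{2}{-68 - 15} \left(-8\right) = -39 + \frac{2}{-83} \left(-8\right) = -39 + 2 \left(- \frac{1}{83}\right) \left(-8\right) = -39 - - \frac{16}{83} = -39 + \frac{16}{83} = - \frac{3221}{83}$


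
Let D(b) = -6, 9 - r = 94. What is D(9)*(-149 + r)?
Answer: 1404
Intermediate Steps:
r = -85 (r = 9 - 1*94 = 9 - 94 = -85)
D(9)*(-149 + r) = -6*(-149 - 85) = -6*(-234) = 1404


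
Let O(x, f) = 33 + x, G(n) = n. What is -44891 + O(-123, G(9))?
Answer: -44981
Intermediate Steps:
-44891 + O(-123, G(9)) = -44891 + (33 - 123) = -44891 - 90 = -44981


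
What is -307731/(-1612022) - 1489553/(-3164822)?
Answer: 843776511262/1275440672521 ≈ 0.66156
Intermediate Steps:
-307731/(-1612022) - 1489553/(-3164822) = -307731*(-1/1612022) - 1489553*(-1/3164822) = 307731/1612022 + 1489553/3164822 = 843776511262/1275440672521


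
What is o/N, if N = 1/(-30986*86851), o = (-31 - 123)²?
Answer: -63823671179576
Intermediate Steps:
o = 23716 (o = (-154)² = 23716)
N = -1/2691165086 (N = -1/30986*1/86851 = -1/2691165086 ≈ -3.7159e-10)
o/N = 23716/(-1/2691165086) = 23716*(-2691165086) = -63823671179576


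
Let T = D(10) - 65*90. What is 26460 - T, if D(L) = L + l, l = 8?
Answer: 32292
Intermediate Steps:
D(L) = 8 + L (D(L) = L + 8 = 8 + L)
T = -5832 (T = (8 + 10) - 65*90 = 18 - 5850 = -5832)
26460 - T = 26460 - 1*(-5832) = 26460 + 5832 = 32292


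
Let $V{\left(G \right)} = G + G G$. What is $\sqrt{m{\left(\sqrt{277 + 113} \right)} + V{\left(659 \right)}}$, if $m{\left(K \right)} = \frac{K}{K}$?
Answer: $\sqrt{434941} \approx 659.5$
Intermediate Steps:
$V{\left(G \right)} = G + G^{2}$
$m{\left(K \right)} = 1$
$\sqrt{m{\left(\sqrt{277 + 113} \right)} + V{\left(659 \right)}} = \sqrt{1 + 659 \left(1 + 659\right)} = \sqrt{1 + 659 \cdot 660} = \sqrt{1 + 434940} = \sqrt{434941}$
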